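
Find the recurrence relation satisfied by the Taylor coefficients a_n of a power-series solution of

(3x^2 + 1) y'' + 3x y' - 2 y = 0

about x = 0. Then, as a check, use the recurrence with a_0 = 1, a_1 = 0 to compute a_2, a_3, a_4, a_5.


Substitute y = sum_n a_n x^n.
(1 + 3 x^2) y'' contributes (n+2)(n+1) a_{n+2} + 3 n(n-1) a_n at x^n.
3 x y'(x) contributes 3 n a_n at x^n.
-2 y(x) contributes -2 a_n at x^n.
Matching x^n: (n+2)(n+1) a_{n+2} + (3 n(n-1) + 3 n - 2) a_n = 0.
Thus a_{n+2} = (-3 n(n-1) - 3 n + 2) / ((n+1)(n+2)) * a_n.

Check with a_0 = 1, a_1 = 0 (apply the recurrence for n = 0, 1, 2, 3): a_0 = 1, a_1 = 0, a_2 = 1, a_3 = 0, a_4 = -5/6, a_5 = 0.

a_(n+2) = (-3 n(n-1) - 3 n + 2) / ((n+1)(n+2)) * a_n; check: a_0 = 1, a_1 = 0, a_2 = 1, a_3 = 0, a_4 = -5/6, a_5 = 0


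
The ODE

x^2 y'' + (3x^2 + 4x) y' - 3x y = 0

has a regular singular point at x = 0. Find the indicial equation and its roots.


Divide by x^2 to reach normal form y'' + P_1(x) y' + P_2(x) y = 0 with P_1(x) = 3 + 4/x and P_2(x) = -3/x.
x = 0 is a singular point because the y'-coefficient 3 + 4/x has a pole at x = 0 and the y-coefficient -3/x has a pole at x = 0.
It is a regular singular point because x P_1(x) = p(x) = 3x + 4 and x^2 P_2(x) = q(x) = -3x are polynomials, hence analytic at x = 0.
p(0) = 4,  q(0) = 0.
Indicial equation: r(r-1) + p(0) r + q(0) = 0, i.e. r^2 + (p(0) - 1) r + q(0) = 0, i.e. r^2 + 3 r = 0.
Discriminant: (3)^2 - 4(0) = 9, so r = (-3 ± 3)/2.
Solving: r_1 = 0, r_2 = -3.

indicial: r^2 + 3 r = 0; roots r_1 = 0, r_2 = -3


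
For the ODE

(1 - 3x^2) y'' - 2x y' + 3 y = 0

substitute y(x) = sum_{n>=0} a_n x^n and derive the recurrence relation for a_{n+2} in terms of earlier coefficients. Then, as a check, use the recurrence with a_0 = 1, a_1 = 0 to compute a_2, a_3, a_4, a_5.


Substitute y = sum_n a_n x^n.
(1 - 3 x^2) y'' contributes (n+2)(n+1) a_{n+2} - 3 n(n-1) a_n at x^n.
-2 x y'(x) contributes -2 n a_n at x^n.
3 y(x) contributes 3 a_n at x^n.
Matching x^n: (n+2)(n+1) a_{n+2} + (-3 n(n-1) - 2 n + 3) a_n = 0.
Thus a_{n+2} = (3 n(n-1) + 2 n - 3) / ((n+1)(n+2)) * a_n.

Check with a_0 = 1, a_1 = 0 (apply the recurrence for n = 0, 1, 2, 3): a_0 = 1, a_1 = 0, a_2 = -3/2, a_3 = 0, a_4 = -7/8, a_5 = 0.

a_(n+2) = (3 n(n-1) + 2 n - 3) / ((n+1)(n+2)) * a_n; check: a_0 = 1, a_1 = 0, a_2 = -3/2, a_3 = 0, a_4 = -7/8, a_5 = 0


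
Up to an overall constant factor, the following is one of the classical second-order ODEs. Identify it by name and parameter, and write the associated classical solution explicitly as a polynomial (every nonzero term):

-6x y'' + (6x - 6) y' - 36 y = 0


All three coefficients share the factor -6; dividing through by -6 gives  x y'' + (1 - x) y' + 6 y = 0.
This matches the Laguerre equation x y'' + (1 - x) y' + n y = 0 with n = 6; the polynomial solution is L_6(x).
With y = sum_k a_k x^k, matching x^k gives (k+1)k a_{k+1} + (k+1) a_{k+1} - k a_k + n a_k = 0, i.e. (k+1)^2 a_{k+1} = (k - n) a_k = (k - 6) a_k. The right side vanishes at k = 6, so the series terminates at degree 6.
Standard normalization L_n(0) = 1 gives a_0 = 1. Work upward with a_{k+1} = (k - 6) a_k / (k+1)^2:
  a_1 = (0 - 6)(1) / 1^2 = -6/1 = -6
  a_2 = (1 - 6)(-6) / 2^2 = 30/4 = 15/2
  a_3 = (2 - 6)(15/2) / 3^2 = -30/9 = -10/3
  a_4 = (3 - 6)(-10/3) / 4^2 = 10/16 = 5/8
  a_5 = (4 - 6)(5/8) / 5^2 = (-5/4)/25 = -1/20
  a_6 = (5 - 6)(-1/20) / 6^2 = (1/20)/36 = 1/720
Hence L_6(x) = x^6/720 - x^5/20 + 5 x^4/8 - 10 x^3/3 + 15 x^2/2 - 6 x + 1.

L_6(x); series = x^6/720 - x^5/20 + 5 x^4/8 - 10 x^3/3 + 15 x^2/2 - 6 x + 1


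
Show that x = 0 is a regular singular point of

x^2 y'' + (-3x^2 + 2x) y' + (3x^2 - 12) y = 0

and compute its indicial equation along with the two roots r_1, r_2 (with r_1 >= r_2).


Divide by x^2 to reach normal form y'' + P_1(x) y' + P_2(x) y = 0 with P_1(x) = -3 + 2/x and P_2(x) = 3 - 12/x^2.
x = 0 is a singular point because the y'-coefficient -3 + 2/x has a pole at x = 0 and the y-coefficient 3 - 12/x^2 has a pole at x = 0.
It is a regular singular point because x P_1(x) = p(x) = 2 - 3x and x^2 P_2(x) = q(x) = 3x^2 - 12 are polynomials, hence analytic at x = 0.
p(0) = 2,  q(0) = -12.
Indicial equation: r(r-1) + p(0) r + q(0) = 0, i.e. r^2 + (p(0) - 1) r + q(0) = 0, i.e. r^2 + 1 r - 12 = 0.
Discriminant: (1)^2 - 4(-12) = 49, so r = (-1 ± 7)/2.
Solving: r_1 = 3, r_2 = -4.

indicial: r^2 + 1 r - 12 = 0; roots r_1 = 3, r_2 = -4


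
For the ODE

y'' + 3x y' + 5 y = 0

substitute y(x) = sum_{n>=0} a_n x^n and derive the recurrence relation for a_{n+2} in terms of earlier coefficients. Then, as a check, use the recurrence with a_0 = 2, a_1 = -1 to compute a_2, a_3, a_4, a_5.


Substitute y = sum_n a_n x^n.
y''(x) has coefficient (n+2)(n+1) a_{n+2} at x^n;
3 x y'(x) has coefficient 3 n a_n at x^n (shift);
5 y(x) has coefficient 5 a_n at x^n.
Matching x^n: (n+2)(n+1) a_{n+2} + (3n + 5) a_n = 0.
Thus a_{n+2} = (-3n - 5) / ((n+1)(n+2)) * a_n.

Check with a_0 = 2, a_1 = -1 (apply the recurrence for n = 0, 1, 2, 3): a_0 = 2, a_1 = -1, a_2 = -5, a_3 = 4/3, a_4 = 55/12, a_5 = -14/15.

a_(n+2) = (-3n - 5) / ((n+1)(n+2)) * a_n; check: a_0 = 2, a_1 = -1, a_2 = -5, a_3 = 4/3, a_4 = 55/12, a_5 = -14/15


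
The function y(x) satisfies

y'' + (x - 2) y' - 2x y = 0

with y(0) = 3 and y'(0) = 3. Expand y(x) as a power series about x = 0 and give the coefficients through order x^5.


Ansatz: y(x) = sum_{n>=0} a_n x^n, so y'(x) = sum_{n>=1} n a_n x^(n-1) and y''(x) = sum_{n>=2} n(n-1) a_n x^(n-2).
Substitute into P(x) y'' + Q(x) y' + R(x) y = 0 with P(x) = 1, Q(x) = x - 2, R(x) = -2x, and match powers of x.
Initial conditions: a_0 = 3, a_1 = 3.
Setting the coefficient of each power of x to zero and solving order by order (substituting the coefficients already found):
  x^0: 2 a_2 - 2 a_1 = 0  ->  2 a_2 = 2 a_1 = 6  ->  a_2 = 3
  x^1: 6 a_3 - 4 a_2 + a_1 - 2 a_0 = 0  ->  6 a_3 = 4 a_2 - a_1 + 2 a_0 = 15  ->  a_3 = 5/2
  x^2: 12 a_4 - 6 a_3 + 2 a_2 - 2 a_1 = 0  ->  12 a_4 = 6 a_3 - 2 a_2 + 2 a_1 = 15  ->  a_4 = 5/4
  x^3: 20 a_5 - 8 a_4 + 3 a_3 - 2 a_2 = 0  ->  20 a_5 = 8 a_4 - 3 a_3 + 2 a_2 = 17/2  ->  a_5 = 17/40
Truncated series: y(x) = 3 + 3 x + 3 x^2 + (5/2) x^3 + (5/4) x^4 + (17/40) x^5 + O(x^6).

a_0 = 3; a_1 = 3; a_2 = 3; a_3 = 5/2; a_4 = 5/4; a_5 = 17/40


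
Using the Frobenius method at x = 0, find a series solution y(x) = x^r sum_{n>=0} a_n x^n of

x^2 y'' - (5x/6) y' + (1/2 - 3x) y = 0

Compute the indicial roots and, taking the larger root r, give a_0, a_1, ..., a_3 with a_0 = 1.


Write in Frobenius form y'' + (p(x)/x) y' + (q(x)/x^2) y = 0:
  p(x) = -5/6,  q(x) = 1/2 - 3x.
Indicial equation: r(r-1) + (-5/6) r + (1/2) = 0 -> roots r_1 = 3/2, r_2 = 1/3.
Take r = r_1 = 3/2. Let y(x) = x^r sum_{n>=0} a_n x^n with a_0 = 1.
Substitute y = x^r sum a_n x^n and match x^{r+n}. The recurrence is
  D(n) a_n - 3 a_{n-1} = 0,  where D(n) = (r+n)(r+n-1) + (-5/6)(r+n) + (1/2).
  a_n = 3 / D(n) * a_{n-1}.
Since the indicial polynomial factors as (r - r_1)(r - r_2), D(n) = (r_1 + n - r_1)(r_1 + n - r_2) = n(n + 7/6).
Evaluating step by step (a_0 = 1):
  n = 1: D(1) = 1(1 + 7/6) = 13/6; numerator = 3(1) = 3; a_1 = (3)/(13/6) = 18/13
  n = 2: D(2) = 2(2 + 7/6) = 19/3; numerator = 3(18/13) = 54/13; a_2 = (54/13)/(19/3) = 162/247
  n = 3: D(3) = 3(3 + 7/6) = 25/2; numerator = 3(162/247) = 486/247; a_3 = (486/247)/(25/2) = 972/6175

r = 3/2; a_0 = 1; a_1 = 18/13; a_2 = 162/247; a_3 = 972/6175


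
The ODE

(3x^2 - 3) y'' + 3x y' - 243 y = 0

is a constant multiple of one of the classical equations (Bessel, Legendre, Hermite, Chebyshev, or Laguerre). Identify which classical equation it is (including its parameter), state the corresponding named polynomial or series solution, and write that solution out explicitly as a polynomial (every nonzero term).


All three coefficients share the factor -3; dividing through by -3 gives  (1 - x^2) y'' - x y' + 81 y = 0.
This matches the Chebyshev equation (1 - x^2) y'' - x y' + n^2 y = 0 (note the -x y' term, not -2x y') with n^2 = 81, so n = 9; the polynomial solution is T_9(x).
With y = sum_k a_k x^k, matching x^k gives (k+2)(k+1) a_{k+2} = (k^2 - n^2) a_k = (k - 9)(k + 9) a_k. The right side vanishes at k = 9, so the series with the parity of 9 terminates at degree 9.
Standard normalization: leading coefficient of T_n is 2^(n-1), so a_9 = 2^8 = 256. Work downward with a_k = (k+1)(k+2) a_{k+2} / ((k - 9)(k + 9)):
  a_7 = (8)(9)(256) / ((7 - 9)(7 + 9)) = 18432/(-32) = -576
  a_5 = (6)(7)(-576) / ((5 - 9)(5 + 9)) = -24192/(-56) = 432
  a_3 = (4)(5)(432) / ((3 - 9)(3 + 9)) = 8640/(-72) = -120
  a_1 = (2)(3)(-120) / ((1 - 9)(1 + 9)) = -720/(-80) = 9
Hence T_9(x) = 256 x^9 - 576 x^7 + 432 x^5 - 120 x^3 + 9 x.

T_9(x); series = 256 x^9 - 576 x^7 + 432 x^5 - 120 x^3 + 9 x


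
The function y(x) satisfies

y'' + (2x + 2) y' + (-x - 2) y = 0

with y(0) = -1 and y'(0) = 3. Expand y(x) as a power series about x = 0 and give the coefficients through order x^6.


Ansatz: y(x) = sum_{n>=0} a_n x^n, so y'(x) = sum_{n>=1} n a_n x^(n-1) and y''(x) = sum_{n>=2} n(n-1) a_n x^(n-2).
Substitute into P(x) y'' + Q(x) y' + R(x) y = 0 with P(x) = 1, Q(x) = 2x + 2, R(x) = -x - 2, and match powers of x.
Initial conditions: a_0 = -1, a_1 = 3.
Setting the coefficient of each power of x to zero and solving order by order (substituting the coefficients already found):
  x^0: 2 a_2 + 2 a_1 - 2 a_0 = 0  ->  2 a_2 = -2 a_1 + 2 a_0 = -8  ->  a_2 = -4
  x^1: 6 a_3 + 4 a_2 - a_0 = 0  ->  6 a_3 = -4 a_2 + a_0 = 15  ->  a_3 = 5/2
  x^2: 12 a_4 + 6 a_3 + 2 a_2 - a_1 = 0  ->  12 a_4 = -6 a_3 - 2 a_2 + a_1 = -4  ->  a_4 = -1/3
  x^3: 20 a_5 + 8 a_4 + 4 a_3 - a_2 = 0  ->  20 a_5 = -8 a_4 - 4 a_3 + a_2 = -34/3  ->  a_5 = -17/30
  x^4: 30 a_6 + 10 a_5 + 6 a_4 - a_3 = 0  ->  30 a_6 = -10 a_5 - 6 a_4 + a_3 = 61/6  ->  a_6 = 61/180
Truncated series: y(x) = -1 + 3 x - 4 x^2 + (5/2) x^3 - (1/3) x^4 - (17/30) x^5 + (61/180) x^6 + O(x^7).

a_0 = -1; a_1 = 3; a_2 = -4; a_3 = 5/2; a_4 = -1/3; a_5 = -17/30; a_6 = 61/180


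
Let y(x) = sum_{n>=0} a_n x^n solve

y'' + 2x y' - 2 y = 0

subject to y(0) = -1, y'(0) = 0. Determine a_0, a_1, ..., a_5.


Ansatz: y(x) = sum_{n>=0} a_n x^n, so y'(x) = sum_{n>=1} n a_n x^(n-1) and y''(x) = sum_{n>=2} n(n-1) a_n x^(n-2).
Substitute into P(x) y'' + Q(x) y' + R(x) y = 0 with P(x) = 1, Q(x) = 2x, R(x) = -2, and match powers of x.
Initial conditions: a_0 = -1, a_1 = 0.
Setting the coefficient of each power of x to zero and solving order by order (substituting the coefficients already found):
  x^0: 2 a_2 - 2 a_0 = 0  ->  2 a_2 = 2 a_0 = -2  ->  a_2 = -1
  x^1: 6 a_3 = 0  ->  a_3 = 0
  x^2: 12 a_4 + 2 a_2 = 0  ->  12 a_4 = -2 a_2 = 2  ->  a_4 = 1/6
  x^3: 20 a_5 + 4 a_3 = 0  ->  20 a_5 = -4 a_3 = 0  ->  a_5 = 0
Truncated series: y(x) = -1 - x^2 + (1/6) x^4 + O(x^6).

a_0 = -1; a_1 = 0; a_2 = -1; a_3 = 0; a_4 = 1/6; a_5 = 0


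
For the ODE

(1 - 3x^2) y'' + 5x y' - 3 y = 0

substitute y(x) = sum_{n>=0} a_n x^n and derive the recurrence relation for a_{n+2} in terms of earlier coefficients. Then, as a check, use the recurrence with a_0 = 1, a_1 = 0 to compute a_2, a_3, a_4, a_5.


Substitute y = sum_n a_n x^n.
(1 - 3 x^2) y'' contributes (n+2)(n+1) a_{n+2} - 3 n(n-1) a_n at x^n.
5 x y'(x) contributes 5 n a_n at x^n.
-3 y(x) contributes -3 a_n at x^n.
Matching x^n: (n+2)(n+1) a_{n+2} + (-3 n(n-1) + 5 n - 3) a_n = 0.
Thus a_{n+2} = (3 n(n-1) - 5 n + 3) / ((n+1)(n+2)) * a_n.

Check with a_0 = 1, a_1 = 0 (apply the recurrence for n = 0, 1, 2, 3): a_0 = 1, a_1 = 0, a_2 = 3/2, a_3 = 0, a_4 = -1/8, a_5 = 0.

a_(n+2) = (3 n(n-1) - 5 n + 3) / ((n+1)(n+2)) * a_n; check: a_0 = 1, a_1 = 0, a_2 = 3/2, a_3 = 0, a_4 = -1/8, a_5 = 0


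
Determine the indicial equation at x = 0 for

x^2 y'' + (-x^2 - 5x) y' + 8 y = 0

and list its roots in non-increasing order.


Divide by x^2 to reach normal form y'' + P_1(x) y' + P_2(x) y = 0 with P_1(x) = -1 - 5/x and P_2(x) = 8/x^2.
x = 0 is a singular point because the y'-coefficient -1 - 5/x has a pole at x = 0 and the y-coefficient 8/x^2 has a pole at x = 0.
It is a regular singular point because x P_1(x) = p(x) = -x - 5 and x^2 P_2(x) = q(x) = 8 are polynomials, hence analytic at x = 0.
p(0) = -5,  q(0) = 8.
Indicial equation: r(r-1) + p(0) r + q(0) = 0, i.e. r^2 + (p(0) - 1) r + q(0) = 0, i.e. r^2 - 6 r + 8 = 0.
Discriminant: (-6)^2 - 4(8) = 4, so r = (6 ± 2)/2.
Solving: r_1 = 4, r_2 = 2.

indicial: r^2 - 6 r + 8 = 0; roots r_1 = 4, r_2 = 2


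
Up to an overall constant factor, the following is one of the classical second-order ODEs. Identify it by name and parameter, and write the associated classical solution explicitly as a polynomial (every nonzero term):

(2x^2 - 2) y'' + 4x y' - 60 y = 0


All three coefficients share the factor -2; dividing through by -2 gives  (1 - x^2) y'' - 2x y' + 30 y = 0.
This matches the Legendre equation (1 - x^2) y'' - 2x y' + n(n+1) y = 0 (note the -2x y' term) with n(n+1) = 30, so n = 5; the polynomial solution is P_5(x).
With y = sum_k a_k x^k, matching x^k gives (k+2)(k+1) a_{k+2} = [k(k+1) - n(n+1)] a_k = (k - 5)(k + 6) a_k. The right side vanishes at k = 5, so the series with the parity of 5 terminates at degree 5.
Standard normalization (P_n(1) = 1): leading coefficient (2n)!/(2^n (n!)^2) = 3628800/(32*14400) = 63/8, so a_5 = 63/8. Work downward with a_k = (k+1)(k+2) a_{k+2} / ((k - 5)(k + 6)):
  a_3 = (4)(5)(63/8) / ((3 - 5)(3 + 6)) = (315/2)/(-18) = -35/4
  a_1 = (2)(3)(-35/4) / ((1 - 5)(1 + 6)) = (-105/2)/(-28) = 15/8
Hence P_5(x) = 63 x^5/8 - 35 x^3/4 + 15 x/8.

P_5(x); series = 63 x^5/8 - 35 x^3/4 + 15 x/8


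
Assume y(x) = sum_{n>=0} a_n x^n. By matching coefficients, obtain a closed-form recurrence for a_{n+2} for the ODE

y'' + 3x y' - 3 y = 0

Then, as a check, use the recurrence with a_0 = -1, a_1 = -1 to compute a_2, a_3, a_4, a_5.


Substitute y = sum_n a_n x^n.
y''(x) has coefficient (n+2)(n+1) a_{n+2} at x^n;
3 x y'(x) has coefficient 3 n a_n at x^n (shift);
-3 y(x) has coefficient -3 a_n at x^n.
Matching x^n: (n+2)(n+1) a_{n+2} + (3n - 3) a_n = 0.
Thus a_{n+2} = (-3n + 3) / ((n+1)(n+2)) * a_n.

Check with a_0 = -1, a_1 = -1 (apply the recurrence for n = 0, 1, 2, 3): a_0 = -1, a_1 = -1, a_2 = -3/2, a_3 = 0, a_4 = 3/8, a_5 = 0.

a_(n+2) = (-3n + 3) / ((n+1)(n+2)) * a_n; check: a_0 = -1, a_1 = -1, a_2 = -3/2, a_3 = 0, a_4 = 3/8, a_5 = 0


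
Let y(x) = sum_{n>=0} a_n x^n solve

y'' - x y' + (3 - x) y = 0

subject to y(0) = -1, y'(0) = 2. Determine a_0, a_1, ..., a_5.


Ansatz: y(x) = sum_{n>=0} a_n x^n, so y'(x) = sum_{n>=1} n a_n x^(n-1) and y''(x) = sum_{n>=2} n(n-1) a_n x^(n-2).
Substitute into P(x) y'' + Q(x) y' + R(x) y = 0 with P(x) = 1, Q(x) = -x, R(x) = 3 - x, and match powers of x.
Initial conditions: a_0 = -1, a_1 = 2.
Setting the coefficient of each power of x to zero and solving order by order (substituting the coefficients already found):
  x^0: 2 a_2 + 3 a_0 = 0  ->  2 a_2 = -3 a_0 = 3  ->  a_2 = 3/2
  x^1: 6 a_3 + 2 a_1 - a_0 = 0  ->  6 a_3 = -2 a_1 + a_0 = -5  ->  a_3 = -5/6
  x^2: 12 a_4 + a_2 - a_1 = 0  ->  12 a_4 = -a_2 + a_1 = 1/2  ->  a_4 = 1/24
  x^3: 20 a_5 - a_2 = 0  ->  20 a_5 = a_2 = 3/2  ->  a_5 = 3/40
Truncated series: y(x) = -1 + 2 x + (3/2) x^2 - (5/6) x^3 + (1/24) x^4 + (3/40) x^5 + O(x^6).

a_0 = -1; a_1 = 2; a_2 = 3/2; a_3 = -5/6; a_4 = 1/24; a_5 = 3/40


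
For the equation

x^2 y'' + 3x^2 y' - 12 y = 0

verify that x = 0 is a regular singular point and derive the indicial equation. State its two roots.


Divide by x^2 to reach normal form y'' + P_1(x) y' + P_2(x) y = 0 with P_1(x) = 3 and P_2(x) = -12/x^2.
x = 0 is a singular point because the y-coefficient -12/x^2 has a pole at x = 0.
It is a regular singular point because x P_1(x) = p(x) = 3x and x^2 P_2(x) = q(x) = -12 are polynomials, hence analytic at x = 0.
p(0) = 0,  q(0) = -12.
Indicial equation: r(r-1) + p(0) r + q(0) = 0, i.e. r^2 + (p(0) - 1) r + q(0) = 0, i.e. r^2 - 1 r - 12 = 0.
Discriminant: (-1)^2 - 4(-12) = 49, so r = (1 ± 7)/2.
Solving: r_1 = 4, r_2 = -3.

indicial: r^2 - 1 r - 12 = 0; roots r_1 = 4, r_2 = -3


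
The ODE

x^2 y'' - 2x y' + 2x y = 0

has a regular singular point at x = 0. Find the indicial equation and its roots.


Divide by x^2 to reach normal form y'' + P_1(x) y' + P_2(x) y = 0 with P_1(x) = -2/x and P_2(x) = 2/x.
x = 0 is a singular point because the y'-coefficient -2/x has a pole at x = 0 and the y-coefficient 2/x has a pole at x = 0.
It is a regular singular point because x P_1(x) = p(x) = -2 and x^2 P_2(x) = q(x) = 2x are polynomials, hence analytic at x = 0.
p(0) = -2,  q(0) = 0.
Indicial equation: r(r-1) + p(0) r + q(0) = 0, i.e. r^2 + (p(0) - 1) r + q(0) = 0, i.e. r^2 - 3 r = 0.
Discriminant: (-3)^2 - 4(0) = 9, so r = (3 ± 3)/2.
Solving: r_1 = 3, r_2 = 0.

indicial: r^2 - 3 r = 0; roots r_1 = 3, r_2 = 0


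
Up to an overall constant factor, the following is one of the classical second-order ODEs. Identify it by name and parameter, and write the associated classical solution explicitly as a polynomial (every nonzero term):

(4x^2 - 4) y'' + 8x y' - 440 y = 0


All three coefficients share the factor -4; dividing through by -4 gives  (1 - x^2) y'' - 2x y' + 110 y = 0.
This matches the Legendre equation (1 - x^2) y'' - 2x y' + n(n+1) y = 0 (note the -2x y' term) with n(n+1) = 110, so n = 10; the polynomial solution is P_10(x).
With y = sum_k a_k x^k, matching x^k gives (k+2)(k+1) a_{k+2} = [k(k+1) - n(n+1)] a_k = (k - 10)(k + 11) a_k. The right side vanishes at k = 10, so the series with the parity of 10 terminates at degree 10.
Standard normalization (P_n(1) = 1): leading coefficient (2n)!/(2^n (n!)^2) = 2432902008176640000/(1024*13168189440000) = 46189/256, so a_10 = 46189/256. Work downward with a_k = (k+1)(k+2) a_{k+2} / ((k - 10)(k + 11)):
  a_8 = (9)(10)(46189/256) / ((8 - 10)(8 + 11)) = (2078505/128)/(-38) = -109395/256
  a_6 = (7)(8)(-109395/256) / ((6 - 10)(6 + 11)) = (-765765/32)/(-68) = 45045/128
  a_4 = (5)(6)(45045/128) / ((4 - 10)(4 + 11)) = (675675/64)/(-90) = -15015/128
  a_2 = (3)(4)(-15015/128) / ((2 - 10)(2 + 11)) = (-45045/32)/(-104) = 3465/256
  a_0 = (1)(2)(3465/256) / ((0 - 10)(0 + 11)) = (3465/128)/(-110) = -63/256
Hence P_10(x) = 46189 x^10/256 - 109395 x^8/256 + 45045 x^6/128 - 15015 x^4/128 + 3465 x^2/256 - 63/256.

P_10(x); series = 46189 x^10/256 - 109395 x^8/256 + 45045 x^6/128 - 15015 x^4/128 + 3465 x^2/256 - 63/256


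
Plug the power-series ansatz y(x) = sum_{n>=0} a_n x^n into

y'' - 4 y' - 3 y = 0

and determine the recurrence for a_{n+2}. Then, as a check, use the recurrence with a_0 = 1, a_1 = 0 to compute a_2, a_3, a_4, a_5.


Substitute y = sum_n a_n x^n.
y''(x) has coefficient (n+2)(n+1) a_{n+2} at x^n;
-4 y'(x) has coefficient -4 (n+1) a_{n+1} at x^n;
-3 y(x) has coefficient -3 a_n at x^n.
Matching x^n: (n+2)(n+1) a_{n+2} - 4 (n+1) a_{n+1} - 3 a_n = 0.
Thus a_{n+2} = [4 (n+1) a_{n+1} + 3 a_n] / ((n+1)(n+2)).

Check with a_0 = 1, a_1 = 0 (apply the recurrence for n = 0, 1, 2, 3): a_0 = 1, a_1 = 0, a_2 = 3/2, a_3 = 2, a_4 = 19/8, a_5 = 11/5.

a_(n+2) = [4 (n+1) a_(n+1) + 3 a_n] / ((n+1)(n+2)); check: a_0 = 1, a_1 = 0, a_2 = 3/2, a_3 = 2, a_4 = 19/8, a_5 = 11/5


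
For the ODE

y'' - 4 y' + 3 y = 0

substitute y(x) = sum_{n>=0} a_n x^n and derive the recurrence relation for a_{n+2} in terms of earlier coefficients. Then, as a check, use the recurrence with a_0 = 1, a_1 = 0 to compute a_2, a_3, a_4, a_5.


Substitute y = sum_n a_n x^n.
y''(x) has coefficient (n+2)(n+1) a_{n+2} at x^n;
-4 y'(x) has coefficient -4 (n+1) a_{n+1} at x^n;
3 y(x) has coefficient 3 a_n at x^n.
Matching x^n: (n+2)(n+1) a_{n+2} - 4 (n+1) a_{n+1} + 3 a_n = 0.
Thus a_{n+2} = [4 (n+1) a_{n+1} - 3 a_n] / ((n+1)(n+2)).

Check with a_0 = 1, a_1 = 0 (apply the recurrence for n = 0, 1, 2, 3): a_0 = 1, a_1 = 0, a_2 = -3/2, a_3 = -2, a_4 = -13/8, a_5 = -1.

a_(n+2) = [4 (n+1) a_(n+1) - 3 a_n] / ((n+1)(n+2)); check: a_0 = 1, a_1 = 0, a_2 = -3/2, a_3 = -2, a_4 = -13/8, a_5 = -1


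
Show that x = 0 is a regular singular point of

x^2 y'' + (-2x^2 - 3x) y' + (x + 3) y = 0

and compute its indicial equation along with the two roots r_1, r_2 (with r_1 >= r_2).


Divide by x^2 to reach normal form y'' + P_1(x) y' + P_2(x) y = 0 with P_1(x) = -2 - 3/x and P_2(x) = 1/x + 3/x^2.
x = 0 is a singular point because the y'-coefficient -2 - 3/x has a pole at x = 0 and the y-coefficient 1/x + 3/x^2 has a pole at x = 0.
It is a regular singular point because x P_1(x) = p(x) = -2x - 3 and x^2 P_2(x) = q(x) = x + 3 are polynomials, hence analytic at x = 0.
p(0) = -3,  q(0) = 3.
Indicial equation: r(r-1) + p(0) r + q(0) = 0, i.e. r^2 + (p(0) - 1) r + q(0) = 0, i.e. r^2 - 4 r + 3 = 0.
Discriminant: (-4)^2 - 4(3) = 4, so r = (4 ± 2)/2.
Solving: r_1 = 3, r_2 = 1.

indicial: r^2 - 4 r + 3 = 0; roots r_1 = 3, r_2 = 1


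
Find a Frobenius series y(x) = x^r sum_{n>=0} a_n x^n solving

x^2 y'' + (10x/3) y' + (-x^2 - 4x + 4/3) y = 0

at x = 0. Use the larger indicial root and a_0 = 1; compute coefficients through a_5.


Write in Frobenius form y'' + (p(x)/x) y' + (q(x)/x^2) y = 0:
  p(x) = 10/3,  q(x) = -x^2 - 4x + 4/3.
Indicial equation: r(r-1) + (10/3) r + (4/3) = 0 -> roots r_1 = -1, r_2 = -4/3.
Take r = r_1 = -1. Let y(x) = x^r sum_{n>=0} a_n x^n with a_0 = 1.
Substitute y = x^r sum a_n x^n and match x^{r+n}. The recurrence is
  D(n) a_n - 4 a_{n-1} - 1 a_{n-2} = 0,  where D(n) = (r+n)(r+n-1) + (10/3)(r+n) + (4/3).
  a_n = [4 a_{n-1} + 1 a_{n-2}] / D(n).
Since the indicial polynomial factors as (r - r_1)(r - r_2), D(n) = (r_1 + n - r_1)(r_1 + n - r_2) = n(n + 1/3).
Evaluating step by step (a_0 = 1):
  n = 1: D(1) = 1(1 + 1/3) = 4/3; numerator = 4(1) = 4; a_1 = (4)/(4/3) = 3
  n = 2: D(2) = 2(2 + 1/3) = 14/3; numerator = 4(3) + 1(1) = 13; a_2 = (13)/(14/3) = 39/14
  n = 3: D(3) = 3(3 + 1/3) = 10; numerator = 4(39/14) + 1(3) = 99/7; a_3 = (99/7)/(10) = 99/70
  n = 4: D(4) = 4(4 + 1/3) = 52/3; numerator = 4(99/70) + 1(39/14) = 591/70; a_4 = (591/70)/(52/3) = 1773/3640
  n = 5: D(5) = 5(5 + 1/3) = 80/3; numerator = 4(1773/3640) + 1(99/70) = 306/91; a_5 = (306/91)/(80/3) = 459/3640

r = -1; a_0 = 1; a_1 = 3; a_2 = 39/14; a_3 = 99/70; a_4 = 1773/3640; a_5 = 459/3640


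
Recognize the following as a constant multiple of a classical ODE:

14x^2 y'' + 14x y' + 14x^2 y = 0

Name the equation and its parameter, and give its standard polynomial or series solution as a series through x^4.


All three coefficients share the factor 14; dividing through by 14 gives  x^2 y'' + x y' + x^2 y = 0.
This matches the Bessel equation x^2 y'' + x y' + (x^2 - nu^2) y = 0 with nu^2 = 0, so nu = 0; the solution bounded at x = 0 is J_0(x).
Frobenius at x = 0: indicial roots ±nu; for r = nu the recurrence k(k + 2nu) c_k = -c_{k-2} gives the standard series J_nu(x) = sum_{k>=0} (-1)^k / (k! (k+nu)!) (x/2)^(2k+nu). Evaluate the first 3 terms:
  k = 0: (-1)^0 / (0! * 0! * 2^0) x^0 = 1/(1*1*1) x^0 = (1) x^0
  k = 1: (-1)^1 / (1! * 1! * 2^2) x^2 = -1/(1*1*4) x^2 = (-1/4) x^2
  k = 2: (-1)^2 / (2! * 2! * 2^4) x^4 = 1/(2*2*16) x^4 = (1/64) x^4
Hence J_0(x) = x^4/64 - x^2/4 + 1 + ....

J_0(x); series = x^4/64 - x^2/4 + 1


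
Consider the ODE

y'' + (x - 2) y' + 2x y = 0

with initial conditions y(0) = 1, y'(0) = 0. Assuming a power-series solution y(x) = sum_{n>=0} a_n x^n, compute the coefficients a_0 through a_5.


Ansatz: y(x) = sum_{n>=0} a_n x^n, so y'(x) = sum_{n>=1} n a_n x^(n-1) and y''(x) = sum_{n>=2} n(n-1) a_n x^(n-2).
Substitute into P(x) y'' + Q(x) y' + R(x) y = 0 with P(x) = 1, Q(x) = x - 2, R(x) = 2x, and match powers of x.
Initial conditions: a_0 = 1, a_1 = 0.
Setting the coefficient of each power of x to zero and solving order by order (substituting the coefficients already found):
  x^0: 2 a_2 - 2 a_1 = 0  ->  2 a_2 = 2 a_1 = 0  ->  a_2 = 0
  x^1: 6 a_3 - 4 a_2 + a_1 + 2 a_0 = 0  ->  6 a_3 = 4 a_2 - a_1 - 2 a_0 = -2  ->  a_3 = -1/3
  x^2: 12 a_4 - 6 a_3 + 2 a_2 + 2 a_1 = 0  ->  12 a_4 = 6 a_3 - 2 a_2 - 2 a_1 = -2  ->  a_4 = -1/6
  x^3: 20 a_5 - 8 a_4 + 3 a_3 + 2 a_2 = 0  ->  20 a_5 = 8 a_4 - 3 a_3 - 2 a_2 = -1/3  ->  a_5 = -1/60
Truncated series: y(x) = 1 - (1/3) x^3 - (1/6) x^4 - (1/60) x^5 + O(x^6).

a_0 = 1; a_1 = 0; a_2 = 0; a_3 = -1/3; a_4 = -1/6; a_5 = -1/60


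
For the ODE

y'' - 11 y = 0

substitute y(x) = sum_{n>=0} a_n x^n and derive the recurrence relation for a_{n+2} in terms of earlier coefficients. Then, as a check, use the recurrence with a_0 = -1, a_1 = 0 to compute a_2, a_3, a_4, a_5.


Substitute y = sum_n a_n x^n into y'' + (const) y = 0.
y''(x) = sum_{n>=0} (n+2)(n+1) a_{n+2} x^n.
The ODE becomes sum_n [(n+2)(n+1) a_{n+2} - 11 a_n] x^n = 0.
Setting each coefficient to zero gives the recurrence:
  (n+2)(n+1) a_{n+2} - 11 a_n = 0,
  a_{n+2} = 11 / ((n+1)(n+2)) a_n.

Check with a_0 = -1, a_1 = 0 (apply the recurrence for n = 0, 1, 2, 3): a_0 = -1, a_1 = 0, a_2 = -11/2, a_3 = 0, a_4 = -121/24, a_5 = 0.

a_{n+2} = 11/((n+1)(n+2)) * a_n; check: a_0 = -1, a_1 = 0, a_2 = -11/2, a_3 = 0, a_4 = -121/24, a_5 = 0


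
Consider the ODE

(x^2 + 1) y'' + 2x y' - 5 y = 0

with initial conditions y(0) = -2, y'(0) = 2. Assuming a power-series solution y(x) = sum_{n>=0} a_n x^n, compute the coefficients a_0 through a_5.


Ansatz: y(x) = sum_{n>=0} a_n x^n, so y'(x) = sum_{n>=1} n a_n x^(n-1) and y''(x) = sum_{n>=2} n(n-1) a_n x^(n-2).
Substitute into P(x) y'' + Q(x) y' + R(x) y = 0 with P(x) = x^2 + 1, Q(x) = 2x, R(x) = -5, and match powers of x.
Initial conditions: a_0 = -2, a_1 = 2.
Setting the coefficient of each power of x to zero and solving order by order (substituting the coefficients already found):
  x^0: 2 a_2 - 5 a_0 = 0  ->  2 a_2 = 5 a_0 = -10  ->  a_2 = -5
  x^1: 6 a_3 - 3 a_1 = 0  ->  6 a_3 = 3 a_1 = 6  ->  a_3 = 1
  x^2: 12 a_4 + a_2 = 0  ->  12 a_4 = -a_2 = 5  ->  a_4 = 5/12
  x^3: 20 a_5 + 7 a_3 = 0  ->  20 a_5 = -7 a_3 = -7  ->  a_5 = -7/20
Truncated series: y(x) = -2 + 2 x - 5 x^2 + x^3 + (5/12) x^4 - (7/20) x^5 + O(x^6).

a_0 = -2; a_1 = 2; a_2 = -5; a_3 = 1; a_4 = 5/12; a_5 = -7/20


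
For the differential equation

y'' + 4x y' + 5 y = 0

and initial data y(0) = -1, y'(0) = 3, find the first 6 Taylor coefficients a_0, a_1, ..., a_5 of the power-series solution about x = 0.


Ansatz: y(x) = sum_{n>=0} a_n x^n, so y'(x) = sum_{n>=1} n a_n x^(n-1) and y''(x) = sum_{n>=2} n(n-1) a_n x^(n-2).
Substitute into P(x) y'' + Q(x) y' + R(x) y = 0 with P(x) = 1, Q(x) = 4x, R(x) = 5, and match powers of x.
Initial conditions: a_0 = -1, a_1 = 3.
Setting the coefficient of each power of x to zero and solving order by order (substituting the coefficients already found):
  x^0: 2 a_2 + 5 a_0 = 0  ->  2 a_2 = -5 a_0 = 5  ->  a_2 = 5/2
  x^1: 6 a_3 + 9 a_1 = 0  ->  6 a_3 = -9 a_1 = -27  ->  a_3 = -9/2
  x^2: 12 a_4 + 13 a_2 = 0  ->  12 a_4 = -13 a_2 = -65/2  ->  a_4 = -65/24
  x^3: 20 a_5 + 17 a_3 = 0  ->  20 a_5 = -17 a_3 = 153/2  ->  a_5 = 153/40
Truncated series: y(x) = -1 + 3 x + (5/2) x^2 - (9/2) x^3 - (65/24) x^4 + (153/40) x^5 + O(x^6).

a_0 = -1; a_1 = 3; a_2 = 5/2; a_3 = -9/2; a_4 = -65/24; a_5 = 153/40


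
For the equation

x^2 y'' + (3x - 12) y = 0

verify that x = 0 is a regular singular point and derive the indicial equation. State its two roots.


Divide by x^2 to reach normal form y'' + P_1(x) y' + P_2(x) y = 0 with P_1(x) = 0 and P_2(x) = 3/x - 12/x^2.
x = 0 is a singular point because the y-coefficient 3/x - 12/x^2 has a pole at x = 0.
It is a regular singular point because x P_1(x) = p(x) = 0 and x^2 P_2(x) = q(x) = 3x - 12 are polynomials, hence analytic at x = 0.
p(0) = 0,  q(0) = -12.
Indicial equation: r(r-1) + p(0) r + q(0) = 0, i.e. r^2 + (p(0) - 1) r + q(0) = 0, i.e. r^2 - 1 r - 12 = 0.
Discriminant: (-1)^2 - 4(-12) = 49, so r = (1 ± 7)/2.
Solving: r_1 = 4, r_2 = -3.

indicial: r^2 - 1 r - 12 = 0; roots r_1 = 4, r_2 = -3


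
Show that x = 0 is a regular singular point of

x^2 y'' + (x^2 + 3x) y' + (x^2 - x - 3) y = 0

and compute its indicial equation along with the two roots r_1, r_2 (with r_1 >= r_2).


Divide by x^2 to reach normal form y'' + P_1(x) y' + P_2(x) y = 0 with P_1(x) = 1 + 3/x and P_2(x) = 1 - 1/x - 3/x^2.
x = 0 is a singular point because the y'-coefficient 1 + 3/x has a pole at x = 0 and the y-coefficient 1 - 1/x - 3/x^2 has a pole at x = 0.
It is a regular singular point because x P_1(x) = p(x) = x + 3 and x^2 P_2(x) = q(x) = x^2 - x - 3 are polynomials, hence analytic at x = 0.
p(0) = 3,  q(0) = -3.
Indicial equation: r(r-1) + p(0) r + q(0) = 0, i.e. r^2 + (p(0) - 1) r + q(0) = 0, i.e. r^2 + 2 r - 3 = 0.
Discriminant: (2)^2 - 4(-3) = 16, so r = (-2 ± 4)/2.
Solving: r_1 = 1, r_2 = -3.

indicial: r^2 + 2 r - 3 = 0; roots r_1 = 1, r_2 = -3


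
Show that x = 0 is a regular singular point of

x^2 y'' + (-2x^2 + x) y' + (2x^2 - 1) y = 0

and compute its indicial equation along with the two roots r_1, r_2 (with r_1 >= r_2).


Divide by x^2 to reach normal form y'' + P_1(x) y' + P_2(x) y = 0 with P_1(x) = -2 + 1/x and P_2(x) = 2 - 1/x^2.
x = 0 is a singular point because the y'-coefficient -2 + 1/x has a pole at x = 0 and the y-coefficient 2 - 1/x^2 has a pole at x = 0.
It is a regular singular point because x P_1(x) = p(x) = 1 - 2x and x^2 P_2(x) = q(x) = 2x^2 - 1 are polynomials, hence analytic at x = 0.
p(0) = 1,  q(0) = -1.
Indicial equation: r(r-1) + p(0) r + q(0) = 0, i.e. r^2 + (p(0) - 1) r + q(0) = 0, i.e. r^2 - 1 = 0.
Discriminant: (0)^2 - 4(-1) = 4, so r = (0 ± 2)/2.
Solving: r_1 = 1, r_2 = -1.

indicial: r^2 - 1 = 0; roots r_1 = 1, r_2 = -1


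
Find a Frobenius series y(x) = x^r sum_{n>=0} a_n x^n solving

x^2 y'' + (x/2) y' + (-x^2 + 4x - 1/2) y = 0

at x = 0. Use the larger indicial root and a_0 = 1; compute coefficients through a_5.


Write in Frobenius form y'' + (p(x)/x) y' + (q(x)/x^2) y = 0:
  p(x) = 1/2,  q(x) = -x^2 + 4x - 1/2.
Indicial equation: r(r-1) + (1/2) r + (-1/2) = 0 -> roots r_1 = 1, r_2 = -1/2.
Take r = r_1 = 1. Let y(x) = x^r sum_{n>=0} a_n x^n with a_0 = 1.
Substitute y = x^r sum a_n x^n and match x^{r+n}. The recurrence is
  D(n) a_n + 4 a_{n-1} - 1 a_{n-2} = 0,  where D(n) = (r+n)(r+n-1) + (1/2)(r+n) + (-1/2).
  a_n = [-4 a_{n-1} + 1 a_{n-2}] / D(n).
Since the indicial polynomial factors as (r - r_1)(r - r_2), D(n) = (r_1 + n - r_1)(r_1 + n - r_2) = n(n + 3/2).
Evaluating step by step (a_0 = 1):
  n = 1: D(1) = 1(1 + 3/2) = 5/2; numerator = -4(1) = -4; a_1 = (-4)/(5/2) = -8/5
  n = 2: D(2) = 2(2 + 3/2) = 7; numerator = -4(-8/5) + 1(1) = 37/5; a_2 = (37/5)/(7) = 37/35
  n = 3: D(3) = 3(3 + 3/2) = 27/2; numerator = -4(37/35) + 1(-8/5) = -204/35; a_3 = (-204/35)/(27/2) = -136/315
  n = 4: D(4) = 4(4 + 3/2) = 22; numerator = -4(-136/315) + 1(37/35) = 877/315; a_4 = (877/315)/(22) = 877/6930
  n = 5: D(5) = 5(5 + 3/2) = 65/2; numerator = -4(877/6930) + 1(-136/315) = -650/693; a_5 = (-650/693)/(65/2) = -20/693

r = 1; a_0 = 1; a_1 = -8/5; a_2 = 37/35; a_3 = -136/315; a_4 = 877/6930; a_5 = -20/693


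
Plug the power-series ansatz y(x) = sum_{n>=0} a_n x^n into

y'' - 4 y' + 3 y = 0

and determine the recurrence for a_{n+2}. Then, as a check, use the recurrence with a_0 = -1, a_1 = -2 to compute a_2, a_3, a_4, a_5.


Substitute y = sum_n a_n x^n.
y''(x) has coefficient (n+2)(n+1) a_{n+2} at x^n;
-4 y'(x) has coefficient -4 (n+1) a_{n+1} at x^n;
3 y(x) has coefficient 3 a_n at x^n.
Matching x^n: (n+2)(n+1) a_{n+2} - 4 (n+1) a_{n+1} + 3 a_n = 0.
Thus a_{n+2} = [4 (n+1) a_{n+1} - 3 a_n] / ((n+1)(n+2)).

Check with a_0 = -1, a_1 = -2 (apply the recurrence for n = 0, 1, 2, 3): a_0 = -1, a_1 = -2, a_2 = -5/2, a_3 = -7/3, a_4 = -41/24, a_5 = -61/60.

a_(n+2) = [4 (n+1) a_(n+1) - 3 a_n] / ((n+1)(n+2)); check: a_0 = -1, a_1 = -2, a_2 = -5/2, a_3 = -7/3, a_4 = -41/24, a_5 = -61/60


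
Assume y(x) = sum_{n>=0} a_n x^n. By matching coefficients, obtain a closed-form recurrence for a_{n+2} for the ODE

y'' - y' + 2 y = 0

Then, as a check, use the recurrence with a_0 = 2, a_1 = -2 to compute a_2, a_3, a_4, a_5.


Substitute y = sum_n a_n x^n.
y''(x) has coefficient (n+2)(n+1) a_{n+2} at x^n;
-y'(x) has coefficient -(n+1) a_{n+1} at x^n;
2 y(x) has coefficient 2 a_n at x^n.
Matching x^n: (n+2)(n+1) a_{n+2} - (n+1) a_{n+1} + 2 a_n = 0.
Thus a_{n+2} = [(n+1) a_{n+1} - 2 a_n] / ((n+1)(n+2)).

Check with a_0 = 2, a_1 = -2 (apply the recurrence for n = 0, 1, 2, 3): a_0 = 2, a_1 = -2, a_2 = -3, a_3 = -1/3, a_4 = 5/12, a_5 = 7/60.

a_(n+2) = [(n+1) a_(n+1) - 2 a_n] / ((n+1)(n+2)); check: a_0 = 2, a_1 = -2, a_2 = -3, a_3 = -1/3, a_4 = 5/12, a_5 = 7/60


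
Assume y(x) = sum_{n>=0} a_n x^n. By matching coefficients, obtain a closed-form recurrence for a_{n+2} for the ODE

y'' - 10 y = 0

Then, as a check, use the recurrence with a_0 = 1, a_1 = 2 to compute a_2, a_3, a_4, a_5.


Substitute y = sum_n a_n x^n into y'' + (const) y = 0.
y''(x) = sum_{n>=0} (n+2)(n+1) a_{n+2} x^n.
The ODE becomes sum_n [(n+2)(n+1) a_{n+2} - 10 a_n] x^n = 0.
Setting each coefficient to zero gives the recurrence:
  (n+2)(n+1) a_{n+2} - 10 a_n = 0,
  a_{n+2} = 10 / ((n+1)(n+2)) a_n.

Check with a_0 = 1, a_1 = 2 (apply the recurrence for n = 0, 1, 2, 3): a_0 = 1, a_1 = 2, a_2 = 5, a_3 = 10/3, a_4 = 25/6, a_5 = 5/3.

a_{n+2} = 10/((n+1)(n+2)) * a_n; check: a_0 = 1, a_1 = 2, a_2 = 5, a_3 = 10/3, a_4 = 25/6, a_5 = 5/3


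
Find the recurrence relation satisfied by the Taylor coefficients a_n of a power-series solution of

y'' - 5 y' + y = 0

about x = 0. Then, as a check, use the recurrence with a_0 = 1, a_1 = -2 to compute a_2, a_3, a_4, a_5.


Substitute y = sum_n a_n x^n.
y''(x) has coefficient (n+2)(n+1) a_{n+2} at x^n;
-5 y'(x) has coefficient -5 (n+1) a_{n+1} at x^n;
y(x) has coefficient 1 a_n at x^n.
Matching x^n: (n+2)(n+1) a_{n+2} - 5 (n+1) a_{n+1} + 1 a_n = 0.
Thus a_{n+2} = [5 (n+1) a_{n+1} - 1 a_n] / ((n+1)(n+2)).

Check with a_0 = 1, a_1 = -2 (apply the recurrence for n = 0, 1, 2, 3): a_0 = 1, a_1 = -2, a_2 = -11/2, a_3 = -53/6, a_4 = -127/12, a_5 = -1217/120.

a_(n+2) = [5 (n+1) a_(n+1) - 1 a_n] / ((n+1)(n+2)); check: a_0 = 1, a_1 = -2, a_2 = -11/2, a_3 = -53/6, a_4 = -127/12, a_5 = -1217/120


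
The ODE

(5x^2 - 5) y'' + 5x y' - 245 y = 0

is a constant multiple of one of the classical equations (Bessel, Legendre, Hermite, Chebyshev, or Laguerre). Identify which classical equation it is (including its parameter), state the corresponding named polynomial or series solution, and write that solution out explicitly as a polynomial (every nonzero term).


All three coefficients share the factor -5; dividing through by -5 gives  (1 - x^2) y'' - x y' + 49 y = 0.
This matches the Chebyshev equation (1 - x^2) y'' - x y' + n^2 y = 0 (note the -x y' term, not -2x y') with n^2 = 49, so n = 7; the polynomial solution is T_7(x).
With y = sum_k a_k x^k, matching x^k gives (k+2)(k+1) a_{k+2} = (k^2 - n^2) a_k = (k - 7)(k + 7) a_k. The right side vanishes at k = 7, so the series with the parity of 7 terminates at degree 7.
Standard normalization: leading coefficient of T_n is 2^(n-1), so a_7 = 2^6 = 64. Work downward with a_k = (k+1)(k+2) a_{k+2} / ((k - 7)(k + 7)):
  a_5 = (6)(7)(64) / ((5 - 7)(5 + 7)) = 2688/(-24) = -112
  a_3 = (4)(5)(-112) / ((3 - 7)(3 + 7)) = -2240/(-40) = 56
  a_1 = (2)(3)(56) / ((1 - 7)(1 + 7)) = 336/(-48) = -7
Hence T_7(x) = 64 x^7 - 112 x^5 + 56 x^3 - 7 x.

T_7(x); series = 64 x^7 - 112 x^5 + 56 x^3 - 7 x


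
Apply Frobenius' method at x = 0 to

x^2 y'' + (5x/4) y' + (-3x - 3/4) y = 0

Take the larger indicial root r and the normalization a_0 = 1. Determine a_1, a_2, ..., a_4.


Write in Frobenius form y'' + (p(x)/x) y' + (q(x)/x^2) y = 0:
  p(x) = 5/4,  q(x) = -3x - 3/4.
Indicial equation: r(r-1) + (5/4) r + (-3/4) = 0 -> roots r_1 = 3/4, r_2 = -1.
Take r = r_1 = 3/4. Let y(x) = x^r sum_{n>=0} a_n x^n with a_0 = 1.
Substitute y = x^r sum a_n x^n and match x^{r+n}. The recurrence is
  D(n) a_n - 3 a_{n-1} = 0,  where D(n) = (r+n)(r+n-1) + (5/4)(r+n) + (-3/4).
  a_n = 3 / D(n) * a_{n-1}.
Since the indicial polynomial factors as (r - r_1)(r - r_2), D(n) = (r_1 + n - r_1)(r_1 + n - r_2) = n(n + 7/4).
Evaluating step by step (a_0 = 1):
  n = 1: D(1) = 1(1 + 7/4) = 11/4; numerator = 3(1) = 3; a_1 = (3)/(11/4) = 12/11
  n = 2: D(2) = 2(2 + 7/4) = 15/2; numerator = 3(12/11) = 36/11; a_2 = (36/11)/(15/2) = 24/55
  n = 3: D(3) = 3(3 + 7/4) = 57/4; numerator = 3(24/55) = 72/55; a_3 = (72/55)/(57/4) = 96/1045
  n = 4: D(4) = 4(4 + 7/4) = 23; numerator = 3(96/1045) = 288/1045; a_4 = (288/1045)/(23) = 288/24035

r = 3/4; a_0 = 1; a_1 = 12/11; a_2 = 24/55; a_3 = 96/1045; a_4 = 288/24035


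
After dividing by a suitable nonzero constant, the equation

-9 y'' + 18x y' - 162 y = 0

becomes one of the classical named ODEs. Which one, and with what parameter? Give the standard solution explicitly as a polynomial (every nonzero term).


All three coefficients share the factor -9; dividing through by -9 gives  y'' - 2x y' + 18 y = 0.
This matches the Hermite equation y'' - 2x y' + 2n y = 0 with 2n = 18, so n = 9; the polynomial solution is H_9(x).
With y = sum_k a_k x^k, matching x^k gives (k+2)(k+1) a_{k+2} = 2(k - n) a_k = 2(k - 9) a_k. The right side vanishes at k = 9, so the series with the parity of 9 terminates at degree 9.
Standard normalization: leading coefficient of H_n is 2^n, so a_9 = 2^9 = 512. Work downward with a_k = (k+1)(k+2) a_{k+2} / (2(k - n)):
  a_7 = (8)(9)(512) / (2(7 - 9)) = 36864/(-4) = -9216
  a_5 = (6)(7)(-9216) / (2(5 - 9)) = -387072/(-8) = 48384
  a_3 = (4)(5)(48384) / (2(3 - 9)) = 967680/(-12) = -80640
  a_1 = (2)(3)(-80640) / (2(1 - 9)) = -483840/(-16) = 30240
Hence H_9(x) = 512 x^9 - 9216 x^7 + 48384 x^5 - 80640 x^3 + 30240 x.

H_9(x); series = 512 x^9 - 9216 x^7 + 48384 x^5 - 80640 x^3 + 30240 x


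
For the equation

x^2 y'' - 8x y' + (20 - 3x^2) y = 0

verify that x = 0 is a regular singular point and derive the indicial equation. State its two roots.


Divide by x^2 to reach normal form y'' + P_1(x) y' + P_2(x) y = 0 with P_1(x) = -8/x and P_2(x) = -3 + 20/x^2.
x = 0 is a singular point because the y'-coefficient -8/x has a pole at x = 0 and the y-coefficient -3 + 20/x^2 has a pole at x = 0.
It is a regular singular point because x P_1(x) = p(x) = -8 and x^2 P_2(x) = q(x) = 20 - 3x^2 are polynomials, hence analytic at x = 0.
p(0) = -8,  q(0) = 20.
Indicial equation: r(r-1) + p(0) r + q(0) = 0, i.e. r^2 + (p(0) - 1) r + q(0) = 0, i.e. r^2 - 9 r + 20 = 0.
Discriminant: (-9)^2 - 4(20) = 1, so r = (9 ± 1)/2.
Solving: r_1 = 5, r_2 = 4.

indicial: r^2 - 9 r + 20 = 0; roots r_1 = 5, r_2 = 4


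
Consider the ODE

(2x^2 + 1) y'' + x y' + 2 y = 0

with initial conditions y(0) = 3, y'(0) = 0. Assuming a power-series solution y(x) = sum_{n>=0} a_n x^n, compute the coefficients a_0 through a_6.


Ansatz: y(x) = sum_{n>=0} a_n x^n, so y'(x) = sum_{n>=1} n a_n x^(n-1) and y''(x) = sum_{n>=2} n(n-1) a_n x^(n-2).
Substitute into P(x) y'' + Q(x) y' + R(x) y = 0 with P(x) = 2x^2 + 1, Q(x) = x, R(x) = 2, and match powers of x.
Initial conditions: a_0 = 3, a_1 = 0.
Setting the coefficient of each power of x to zero and solving order by order (substituting the coefficients already found):
  x^0: 2 a_2 + 2 a_0 = 0  ->  2 a_2 = -2 a_0 = -6  ->  a_2 = -3
  x^1: 6 a_3 + 3 a_1 = 0  ->  6 a_3 = -3 a_1 = 0  ->  a_3 = 0
  x^2: 12 a_4 + 8 a_2 = 0  ->  12 a_4 = -8 a_2 = 24  ->  a_4 = 2
  x^3: 20 a_5 + 17 a_3 = 0  ->  20 a_5 = -17 a_3 = 0  ->  a_5 = 0
  x^4: 30 a_6 + 30 a_4 = 0  ->  30 a_6 = -30 a_4 = -60  ->  a_6 = -2
Truncated series: y(x) = 3 - 3 x^2 + 2 x^4 - 2 x^6 + O(x^7).

a_0 = 3; a_1 = 0; a_2 = -3; a_3 = 0; a_4 = 2; a_5 = 0; a_6 = -2


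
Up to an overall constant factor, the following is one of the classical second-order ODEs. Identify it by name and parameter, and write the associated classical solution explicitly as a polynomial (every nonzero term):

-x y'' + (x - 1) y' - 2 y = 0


All three coefficients share the factor -1; dividing through by -1 gives  x y'' + (1 - x) y' + 2 y = 0.
This matches the Laguerre equation x y'' + (1 - x) y' + n y = 0 with n = 2; the polynomial solution is L_2(x).
With y = sum_k a_k x^k, matching x^k gives (k+1)k a_{k+1} + (k+1) a_{k+1} - k a_k + n a_k = 0, i.e. (k+1)^2 a_{k+1} = (k - n) a_k = (k - 2) a_k. The right side vanishes at k = 2, so the series terminates at degree 2.
Standard normalization L_n(0) = 1 gives a_0 = 1. Work upward with a_{k+1} = (k - 2) a_k / (k+1)^2:
  a_1 = (0 - 2)(1) / 1^2 = -2/1 = -2
  a_2 = (1 - 2)(-2) / 2^2 = 2/4 = 1/2
Hence L_2(x) = x^2/2 - 2 x + 1.

L_2(x); series = x^2/2 - 2 x + 1


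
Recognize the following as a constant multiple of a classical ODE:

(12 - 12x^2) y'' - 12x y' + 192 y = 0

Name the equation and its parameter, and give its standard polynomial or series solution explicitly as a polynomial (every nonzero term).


All three coefficients share the factor 12; dividing through by 12 gives  (1 - x^2) y'' - x y' + 16 y = 0.
This matches the Chebyshev equation (1 - x^2) y'' - x y' + n^2 y = 0 (note the -x y' term, not -2x y') with n^2 = 16, so n = 4; the polynomial solution is T_4(x).
With y = sum_k a_k x^k, matching x^k gives (k+2)(k+1) a_{k+2} = (k^2 - n^2) a_k = (k - 4)(k + 4) a_k. The right side vanishes at k = 4, so the series with the parity of 4 terminates at degree 4.
Standard normalization: leading coefficient of T_n is 2^(n-1), so a_4 = 2^3 = 8. Work downward with a_k = (k+1)(k+2) a_{k+2} / ((k - 4)(k + 4)):
  a_2 = (3)(4)(8) / ((2 - 4)(2 + 4)) = 96/(-12) = -8
  a_0 = (1)(2)(-8) / ((0 - 4)(0 + 4)) = -16/(-16) = 1
Hence T_4(x) = 8 x^4 - 8 x^2 + 1.

T_4(x); series = 8 x^4 - 8 x^2 + 1
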